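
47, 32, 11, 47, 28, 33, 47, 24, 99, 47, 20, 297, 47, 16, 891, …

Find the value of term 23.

Split by position mod 3: positions 1, 4, 7, … form one track, and each other residue class forms its own.
Track A = 47, 47, 47, 47, 47: the constant sequence 47.
Track B = 32, 28, 24, 20, 16: subtracting 4 each time.
Track C = 11, 33, 99, 297, 891: geometric with ratio 3.
Position 23 falls in track B as its term 8, giving 4.

4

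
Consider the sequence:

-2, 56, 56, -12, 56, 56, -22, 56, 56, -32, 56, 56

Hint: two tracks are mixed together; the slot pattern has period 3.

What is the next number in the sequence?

Positions follow the repeating pattern ABB; grouping by letter gives 2 tracks.
Subsequence A is -2, -12, -22, -32, which is arithmetic, step −10.
Subsequence B is 56, 56, 56, 56, 56, 56, 56, 56, which is constant 56.
The 13th slot belongs to subsequence A; its 5th term is -42.

-42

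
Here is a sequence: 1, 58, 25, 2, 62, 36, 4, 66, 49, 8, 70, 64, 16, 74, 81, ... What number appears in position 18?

Taking every 3rd term gives 3 separate tracks.
Subsequence A = 1, 2, 4, 8, 16: powers 2^0, 2^1, 2^2, ….
Subsequence B = 58, 62, 66, 70, 74: linear: a_n = 54 + 4·n.
Subsequence C = 25, 36, 49, 64, 81: the squares 5², 6², 7², ….
Term 18 comes from subsequence C (its 6th entry): 100.

100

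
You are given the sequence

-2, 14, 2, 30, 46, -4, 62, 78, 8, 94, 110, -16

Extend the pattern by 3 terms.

Positions follow the repeating pattern AAB; grouping by letter gives 2 tracks.
Stream A = -2, 14, 30, 46, 62, 78, 94, 110: arithmetic with common difference +16.
Stream B = 2, -4, 8, -16: a geometric progression (common ratio -2).
The 13th slot belongs to stream A; its 9th term is 126.
Position 14 → stream A, term 10 = 142.
Position 15 → stream B, term 5 = 32.

126, 142, 32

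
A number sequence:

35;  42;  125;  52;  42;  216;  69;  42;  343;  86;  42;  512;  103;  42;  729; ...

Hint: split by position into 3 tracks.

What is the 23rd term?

Taking every 3rd term gives 3 separate tracks.
Subsequence A = 35, 52, 69, 86, 103: arithmetic with common difference +17.
Subsequence B = 42, 42, 42, 42, 42: always 42.
Subsequence C = 125, 216, 343, 512, 729: consecutive cubes n³ from n = 5.
The 23rd slot belongs to subsequence B; its 8th term is 42.

42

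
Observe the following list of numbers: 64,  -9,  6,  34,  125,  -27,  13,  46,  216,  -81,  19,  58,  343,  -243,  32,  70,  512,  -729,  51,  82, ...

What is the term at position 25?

Split by position mod 4: positions 1, 5, 9, … form one track, and each other residue class forms its own.
Track A is 64, 125, 216, 343, 512, which is consecutive cubes n³ from n = 4.
Track B is -9, -27, -81, -243, -729, which is multiplying by 3 each time.
Track C is 6, 13, 19, 32, 51, which is a Fibonacci-like recurrence a_n = a_{n-1} + a_{n-2}.
Track D is 34, 46, 58, 70, 82, which is adding 12 each time.
Position 25 falls in track A as its term 7, giving 1000.

1000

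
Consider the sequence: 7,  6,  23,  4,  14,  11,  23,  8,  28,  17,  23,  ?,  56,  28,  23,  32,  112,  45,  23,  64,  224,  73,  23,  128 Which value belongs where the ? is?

Taking every 4th term gives 4 separate tracks.
Track A: 7, 14, 28, 56, 112, 224. A geometric progression (common ratio 2).
Track B: 6, 11, 17, 28, 45, 73. Each term equals the sum of the previous two.
Track C: 23, 23, 23, 23, 23, 23. Constant 23.
Track D: 4, 8, ?, 32, 64, 128. Successive powers of 2.
Track D's pattern makes the blank 16.

16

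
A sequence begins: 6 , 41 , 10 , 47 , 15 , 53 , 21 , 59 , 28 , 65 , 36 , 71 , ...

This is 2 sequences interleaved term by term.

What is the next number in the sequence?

45

The terms cycle through 2 interleaved subsequences.
Stream A is 6, 10, 15, 21, 28, 36, which is triangular numbers n(n+1)/2 for n = 3, 4, ….
Stream B is 41, 47, 53, 59, 65, 71, which is arithmetic, step +6.
Position 13 → stream A, term 7 = 45.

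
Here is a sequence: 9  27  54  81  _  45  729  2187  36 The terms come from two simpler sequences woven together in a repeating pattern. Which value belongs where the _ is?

243

Positions follow the repeating pattern AAB; grouping by letter gives 2 tracks.
Track A: 9, 27, 81, ?, 729, 2187 (a geometric progression (common ratio 3)).
Track B: 54, 45, 36 (linear: a_n = 63 − 9·n).
So the missing entry in track A is 243.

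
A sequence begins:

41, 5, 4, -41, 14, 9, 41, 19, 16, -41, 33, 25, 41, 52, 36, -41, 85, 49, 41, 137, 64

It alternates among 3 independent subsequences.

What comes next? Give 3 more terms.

Split by position mod 3: positions 1, 4, 7, … form one track, and each other residue class forms its own.
Track A: 41, -41, 41, -41, 41, -41, 41. Oscillating between 41 and -41.
Track B: 5, 14, 19, 33, 52, 85, 137. Fibonacci-style (each term is the sum of the two before it).
Track C: 4, 9, 16, 25, 36, 49, 64. The squares 2², 3², 4², ….
The 22nd slot belongs to track A; its 8th term is -41.
The 23rd slot belongs to track B; its 8th term is 222.
Position 24 falls in track C as its term 8, giving 81.

-41, 222, 81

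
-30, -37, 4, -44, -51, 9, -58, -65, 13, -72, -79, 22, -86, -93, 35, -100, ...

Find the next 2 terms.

-107, 57

Reading positions in blocks of 3 reveals the pattern AAB — 2 tracks woven together.
Stream A: -30, -37, -44, -51, -58, -65, -72, -79, -86, -93, -100. Subtracting 7 each time.
Stream B: 4, 9, 13, 22, 35. A Fibonacci-like recurrence a_n = a_{n-1} + a_{n-2}.
The 17th slot belongs to stream A; its 12th term is -107.
Term 18 comes from stream B (its 6th entry): 57.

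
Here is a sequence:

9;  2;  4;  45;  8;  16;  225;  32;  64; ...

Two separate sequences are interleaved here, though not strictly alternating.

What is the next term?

1125

Positions follow the repeating pattern ABB; grouping by letter gives 2 tracks.
Track A: 9, 45, 225. Geometric with ratio 5.
Track B: 2, 4, 8, 16, 32, 64. Successive powers of 2.
Term 10 comes from track A (its 4th entry): 1125.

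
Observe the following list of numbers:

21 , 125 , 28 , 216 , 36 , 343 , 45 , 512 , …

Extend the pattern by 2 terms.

Taking every 2nd term gives 2 separate tracks.
Subsequence A: 21, 28, 36, 45 (triangular numbers starting at T_6).
Subsequence B: 125, 216, 343, 512 (the cubes 5³, 6³, 7³, …).
Position 9 → subsequence A, term 5 = 55.
Position 10 → subsequence B, term 5 = 729.

55, 729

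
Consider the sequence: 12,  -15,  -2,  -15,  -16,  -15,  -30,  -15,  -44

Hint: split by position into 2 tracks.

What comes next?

Split by position mod 2 into 2 tracks.
Track A: 12, -2, -16, -30, -44 (arithmetic, step −14).
Track B: -15, -15, -15, -15 (the constant sequence -15).
Position 10 → track B, term 5 = -15.

-15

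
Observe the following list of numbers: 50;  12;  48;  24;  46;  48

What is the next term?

44

Odd-indexed and even-indexed terms follow separate rules.
Track A: 50, 48, 46 (linear: a_n = 52 − 2·n).
Track B: 12, 24, 48 (a geometric progression (common ratio 2)).
Position 7 → track A, term 4 = 44.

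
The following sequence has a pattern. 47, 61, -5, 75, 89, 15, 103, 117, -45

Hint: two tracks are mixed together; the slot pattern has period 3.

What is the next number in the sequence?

Positions follow the repeating pattern AAB; grouping by letter gives 2 tracks.
Subsequence A: 47, 61, 75, 89, 103, 117. Adding 14 each time.
Subsequence B: -5, 15, -45. Geometric with ratio -3.
Term 10 comes from subsequence A (its 7th entry): 131.

131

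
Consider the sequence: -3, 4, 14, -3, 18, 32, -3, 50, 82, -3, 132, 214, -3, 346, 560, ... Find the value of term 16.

Reading positions in blocks of 3 reveals the pattern ABB — 2 tracks woven together.
Track A = -3, -3, -3, -3, -3: always -3.
Track B = 4, 14, 18, 32, 50, 82, 132, 214, 346, 560: Fibonacci-style (each term is the sum of the two before it).
Term 16 comes from track A (its 6th entry): -3.

-3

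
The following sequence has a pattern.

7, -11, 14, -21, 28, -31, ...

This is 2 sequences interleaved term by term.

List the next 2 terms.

56, -41

Odd-indexed and even-indexed terms follow separate rules.
Subsequence A is 7, 14, 28, which is a geometric progression (common ratio 2).
Subsequence B is -11, -21, -31, which is arithmetic, step −10.
Position 7 falls in subsequence A as its term 4, giving 56.
Term 8 comes from subsequence B (its 4th entry): -41.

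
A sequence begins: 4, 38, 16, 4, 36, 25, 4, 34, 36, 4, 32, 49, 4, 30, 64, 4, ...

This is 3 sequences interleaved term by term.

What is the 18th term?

Split by position mod 3: positions 1, 4, 7, … form one track, and each other residue class forms its own.
Track A: 4, 4, 4, 4, 4, 4 — the constant sequence 4.
Track B: 38, 36, 34, 32, 30 — linear: a_n = 40 − 2·n.
Track C: 16, 25, 36, 49, 64 — the squares 4², 5², 6², ….
Position 18 falls in track C as its term 6, giving 81.

81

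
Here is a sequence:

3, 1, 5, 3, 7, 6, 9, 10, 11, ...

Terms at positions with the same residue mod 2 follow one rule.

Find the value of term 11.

13

Taking every 2nd term gives 2 separate tracks.
Track A is 3, 5, 7, 9, 11, which is linear: a_n = 1 + 2·n.
Track B is 1, 3, 6, 10, which is triangular numbers starting at T_1.
Position 11 → track A, term 6 = 13.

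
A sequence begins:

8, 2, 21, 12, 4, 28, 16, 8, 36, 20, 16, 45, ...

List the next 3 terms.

Taking every 3rd term gives 3 separate tracks.
Track A: 8, 12, 16, 20. Adding 4 each time.
Track B: 2, 4, 8, 16. Powers 2^1, 2^2, 2^3, ….
Track C: 21, 28, 36, 45. The triangular numbers T_6, T_7, ….
Position 13 falls in track A as its term 5, giving 24.
Position 14 → track B, term 5 = 32.
The 15th slot belongs to track C; its 5th term is 55.

24, 32, 55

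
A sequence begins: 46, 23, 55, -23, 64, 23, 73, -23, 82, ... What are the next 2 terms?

23, 91

Odd-indexed and even-indexed terms follow separate rules.
Track A is 46, 55, 64, 73, 82, which is arithmetic, step +9.
Track B is 23, -23, 23, -23, which is oscillating between 23 and -23.
The 10th slot belongs to track B; its 5th term is 23.
Position 11 → track A, term 6 = 91.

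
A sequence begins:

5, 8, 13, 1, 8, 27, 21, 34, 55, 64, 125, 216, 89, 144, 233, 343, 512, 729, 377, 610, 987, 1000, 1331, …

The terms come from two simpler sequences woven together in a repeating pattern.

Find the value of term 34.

Reading positions in blocks of 6 reveals the pattern AAABBB — 2 tracks woven together.
Stream A: 5, 8, 13, 21, 34, 55, 89, 144, 233, 377, 610, 987 — each term equals the sum of the previous two.
Stream B: 1, 8, 27, 64, 125, 216, 343, 512, 729, 1000, 1331 — consecutive cubes n³ from n = 1.
Position 34 → stream B, term 16 = 4096.

4096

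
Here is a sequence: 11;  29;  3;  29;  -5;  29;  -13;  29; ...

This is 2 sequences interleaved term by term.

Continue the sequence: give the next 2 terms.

Taking every 2nd term gives 2 separate tracks.
Subsequence A: 11, 3, -5, -13 (arithmetic with common difference −8).
Subsequence B: 29, 29, 29, 29 (always 29).
The 9th slot belongs to subsequence A; its 5th term is -21.
Position 10 → subsequence B, term 5 = 29.

-21, 29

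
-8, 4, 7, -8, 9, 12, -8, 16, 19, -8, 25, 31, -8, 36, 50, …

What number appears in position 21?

131

Split by position mod 3 into 3 tracks.
Stream A is -8, -8, -8, -8, -8, which is constant -8.
Stream B is 4, 9, 16, 25, 36, which is consecutive squares n² from n = 2.
Stream C is 7, 12, 19, 31, 50, which is a Fibonacci-like recurrence a_n = a_{n-1} + a_{n-2}.
Position 21 falls in stream C as its term 7, giving 131.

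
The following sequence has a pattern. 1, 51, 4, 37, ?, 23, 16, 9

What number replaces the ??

9

Taking every 2nd term gives 2 separate tracks.
Subsequence A: 1, 4, ?, 16. Perfect squares starting at 1².
Subsequence B: 51, 37, 23, 9. Arithmetic, step −14.
Subsequence A's pattern makes the blank 9.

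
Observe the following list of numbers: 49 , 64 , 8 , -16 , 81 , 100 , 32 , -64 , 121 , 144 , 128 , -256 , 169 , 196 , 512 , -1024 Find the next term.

225

Reading positions in blocks of 4 reveals the pattern AABB — 2 tracks woven together.
Subsequence A: 49, 64, 81, 100, 121, 144, 169, 196. The squares 7², 8², 9², ….
Subsequence B: 8, -16, 32, -64, 128, -256, 512, -1024. Geometric with ratio -2.
The 17th slot belongs to subsequence A; its 9th term is 225.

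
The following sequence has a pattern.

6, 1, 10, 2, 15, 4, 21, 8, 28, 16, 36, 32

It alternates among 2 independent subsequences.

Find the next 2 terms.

Taking every 2nd term gives 2 separate tracks.
Subsequence A is 6, 10, 15, 21, 28, 36, which is triangular numbers n(n+1)/2 for n = 3, 4, ….
Subsequence B is 1, 2, 4, 8, 16, 32, which is powers 2^0, 2^1, 2^2, ….
Term 13 comes from subsequence A (its 7th entry): 45.
Position 14 → subsequence B, term 7 = 64.

45, 64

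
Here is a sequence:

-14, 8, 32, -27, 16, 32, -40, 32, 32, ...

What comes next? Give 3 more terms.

Taking every 3rd term gives 3 separate tracks.
Track A: -14, -27, -40 — linear: a_n = -1 − 13·n.
Track B: 8, 16, 32 — successive powers of 2.
Track C: 32, 32, 32 — constant 32.
The 10th slot belongs to track A; its 4th term is -53.
Position 11 falls in track B as its term 4, giving 64.
Term 12 comes from track C (its 4th entry): 32.

-53, 64, 32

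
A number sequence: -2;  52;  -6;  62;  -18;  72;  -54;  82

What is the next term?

Positions 1, 3, 5, … form one subsequence and positions 2, 4, 6, … form another.
Subsequence A is -2, -6, -18, -54, which is geometric, ×3 each step.
Subsequence B is 52, 62, 72, 82, which is arithmetic with common difference +10.
Position 9 → subsequence A, term 5 = -162.

-162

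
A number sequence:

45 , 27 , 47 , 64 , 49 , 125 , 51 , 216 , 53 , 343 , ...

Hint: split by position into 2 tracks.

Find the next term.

55

The terms cycle through 2 interleaved subsequences.
Track A: 45, 47, 49, 51, 53 — adding 2 each time.
Track B: 27, 64, 125, 216, 343 — perfect cubes starting at 3³.
Position 11 → track A, term 6 = 55.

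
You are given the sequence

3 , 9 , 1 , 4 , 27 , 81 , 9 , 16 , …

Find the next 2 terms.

Reading positions in blocks of 4 reveals the pattern AABB — 2 tracks woven together.
Subsequence A: 3, 9, 27, 81. Successive powers of 3.
Subsequence B: 1, 4, 9, 16. The squares 1², 2², 3², ….
The 9th slot belongs to subsequence A; its 5th term is 243.
The 10th slot belongs to subsequence A; its 6th term is 729.

243, 729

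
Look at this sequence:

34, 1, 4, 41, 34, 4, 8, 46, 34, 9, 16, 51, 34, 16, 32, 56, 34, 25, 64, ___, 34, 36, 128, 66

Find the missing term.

61

Read the sequence 4 terms at a time; column i is its own pattern.
Subsequence A is 34, 34, 34, 34, 34, 34, which is constant 34.
Subsequence B is 1, 4, 9, 16, 25, 36, which is the squares 1², 2², 3², ….
Subsequence C is 4, 8, 16, 32, 64, 128, which is a geometric progression (common ratio 2).
Subsequence D is 41, 46, 51, 56, ?, 66, which is arithmetic, step +5.
Filling subsequence D at index 5 by its rule yields 61.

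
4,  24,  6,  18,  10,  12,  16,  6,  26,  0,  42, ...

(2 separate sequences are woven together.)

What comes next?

Taking every 2nd term gives 2 separate tracks.
Subsequence A: 4, 6, 10, 16, 26, 42 — Fibonacci-style (each term is the sum of the two before it).
Subsequence B: 24, 18, 12, 6, 0 — subtracting 6 each time.
Position 12 falls in subsequence B as its term 6, giving -6.

-6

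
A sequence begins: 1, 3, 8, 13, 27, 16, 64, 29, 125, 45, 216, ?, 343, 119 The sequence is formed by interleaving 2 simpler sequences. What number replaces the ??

74

Split by position mod 2 into 2 tracks.
Track A = 1, 8, 27, 64, 125, 216, 343: perfect cubes starting at 1³.
Track B = 3, 13, 16, 29, 45, ?, 119: each term equals the sum of the previous two.
Filling track B at index 6 by its rule yields 74.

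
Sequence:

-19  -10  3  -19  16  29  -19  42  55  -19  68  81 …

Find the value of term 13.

The slot pattern repeats as ABB (period 3), so there are 2 interleaved tracks.
Track A is -19, -19, -19, -19, which is always -19.
Track B is -10, 3, 16, 29, 42, 55, 68, 81, which is adding 13 each time.
Position 13 → track A, term 5 = -19.

-19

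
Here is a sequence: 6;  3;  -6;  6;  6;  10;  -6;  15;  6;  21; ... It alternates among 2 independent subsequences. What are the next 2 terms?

-6, 28

Taking every 2nd term gives 2 separate tracks.
Stream A: 6, -6, 6, -6, 6. Oscillating between 6 and -6.
Stream B: 3, 6, 10, 15, 21. Triangular numbers n(n+1)/2 for n = 2, 3, ….
The 11th slot belongs to stream A; its 6th term is -6.
Term 12 comes from stream B (its 6th entry): 28.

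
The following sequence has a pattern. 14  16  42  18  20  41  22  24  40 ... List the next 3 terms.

26, 28, 39

The slot pattern repeats as AAB (period 3), so there are 2 interleaved tracks.
Subsequence A: 14, 16, 18, 20, 22, 24 — linear: a_n = 12 + 2·n.
Subsequence B: 42, 41, 40 — subtracting 1 each time.
Position 10 → subsequence A, term 7 = 26.
The 11th slot belongs to subsequence A; its 8th term is 28.
Position 12 falls in subsequence B as its term 4, giving 39.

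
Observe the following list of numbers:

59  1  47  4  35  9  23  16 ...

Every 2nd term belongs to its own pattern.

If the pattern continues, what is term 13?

Split by position mod 2 into 2 tracks.
Track A = 59, 47, 35, 23: subtracting 12 each time.
Track B = 1, 4, 9, 16: consecutive squares n² from n = 1.
Position 13 → track A, term 7 = -13.

-13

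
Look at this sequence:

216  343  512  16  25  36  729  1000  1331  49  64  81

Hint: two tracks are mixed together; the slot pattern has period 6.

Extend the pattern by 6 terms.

1728, 2197, 2744, 100, 121, 144

Reading positions in blocks of 6 reveals the pattern AAABBB — 2 tracks woven together.
Track A: 216, 343, 512, 729, 1000, 1331 — consecutive cubes n³ from n = 6.
Track B: 16, 25, 36, 49, 64, 81 — consecutive squares n² from n = 4.
Term 13 comes from track A (its 7th entry): 1728.
The 14th slot belongs to track A; its 8th term is 2197.
The 15th slot belongs to track A; its 9th term is 2744.
The 16th slot belongs to track B; its 7th term is 100.
Term 17 comes from track B (its 8th entry): 121.
Term 18 comes from track B (its 9th entry): 144.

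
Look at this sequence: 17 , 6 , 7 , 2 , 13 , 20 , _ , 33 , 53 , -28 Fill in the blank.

-13

The slot pattern repeats as ABB (period 3), so there are 2 interleaved tracks.
Stream A is 17, 2, ?, -28, which is arithmetic, step −15.
Stream B is 6, 7, 13, 20, 33, 53, which is each term equals the sum of the previous two.
The gap is stream A's term 3; the rule gives -13.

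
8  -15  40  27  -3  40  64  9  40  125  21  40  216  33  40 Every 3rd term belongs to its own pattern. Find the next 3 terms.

343, 45, 40

Taking every 3rd term gives 3 separate tracks.
Subsequence A = 8, 27, 64, 125, 216: the cubes 2³, 3³, 4³, ….
Subsequence B = -15, -3, 9, 21, 33: adding 12 each time.
Subsequence C = 40, 40, 40, 40, 40: constant 40.
Term 16 comes from subsequence A (its 6th entry): 343.
Position 17 → subsequence B, term 6 = 45.
Position 18 → subsequence C, term 6 = 40.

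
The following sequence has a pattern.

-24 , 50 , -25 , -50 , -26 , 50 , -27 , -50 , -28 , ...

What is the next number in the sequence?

50

Split by position mod 2 into 2 tracks.
Stream A: -24, -25, -26, -27, -28. Linear: a_n = -23 − n.
Stream B: 50, -50, 50, -50. Alternating ±50.
The 10th slot belongs to stream B; its 5th term is 50.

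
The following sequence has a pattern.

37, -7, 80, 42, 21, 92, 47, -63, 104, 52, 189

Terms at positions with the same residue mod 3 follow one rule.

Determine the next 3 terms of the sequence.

The terms cycle through 3 interleaved subsequences.
Stream A = 37, 42, 47, 52: adding 5 each time.
Stream B = -7, 21, -63, 189: geometric with ratio -3.
Stream C = 80, 92, 104: adding 12 each time.
Position 12 → stream C, term 4 = 116.
Position 13 falls in stream A as its term 5, giving 57.
The 14th slot belongs to stream B; its 5th term is -567.

116, 57, -567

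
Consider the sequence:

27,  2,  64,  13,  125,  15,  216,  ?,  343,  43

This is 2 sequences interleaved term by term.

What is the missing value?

Positions 1, 3, 5, … form one subsequence and positions 2, 4, 6, … form another.
Track A: 27, 64, 125, 216, 343. The cubes 3³, 4³, 5³, ….
Track B: 2, 13, 15, ?, 43. A Fibonacci-like recurrence a_n = a_{n-1} + a_{n-2}.
So the missing entry in track B is 28.

28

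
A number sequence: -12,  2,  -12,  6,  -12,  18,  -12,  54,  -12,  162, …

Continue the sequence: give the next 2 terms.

Positions 1, 3, 5, … form one subsequence and positions 2, 4, 6, … form another.
Subsequence A: -12, -12, -12, -12, -12 (always -12).
Subsequence B: 2, 6, 18, 54, 162 (geometric with ratio 3).
Position 11 → subsequence A, term 6 = -12.
The 12th slot belongs to subsequence B; its 6th term is 486.

-12, 486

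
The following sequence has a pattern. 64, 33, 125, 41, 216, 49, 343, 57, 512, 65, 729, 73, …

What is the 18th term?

Odd-indexed and even-indexed terms follow separate rules.
Stream A: 64, 125, 216, 343, 512, 729 — the cubes 4³, 5³, 6³, ….
Stream B: 33, 41, 49, 57, 65, 73 — arithmetic, step +8.
Term 18 comes from stream B (its 9th entry): 97.

97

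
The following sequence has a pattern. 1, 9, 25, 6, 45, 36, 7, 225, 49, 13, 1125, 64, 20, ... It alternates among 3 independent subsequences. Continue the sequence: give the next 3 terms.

5625, 81, 33

Taking every 3rd term gives 3 separate tracks.
Stream A: 1, 6, 7, 13, 20. Each term equals the sum of the previous two.
Stream B: 9, 45, 225, 1125. Geometric, ×5 each step.
Stream C: 25, 36, 49, 64. Consecutive squares n² from n = 5.
Position 14 falls in stream B as its term 5, giving 5625.
Term 15 comes from stream C (its 5th entry): 81.
Position 16 → stream A, term 6 = 33.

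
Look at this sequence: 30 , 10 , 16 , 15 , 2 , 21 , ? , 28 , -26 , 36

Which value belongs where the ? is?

-12

Odd-indexed and even-indexed terms follow separate rules.
Stream A = 30, 16, 2, ?, -26: arithmetic, step −14.
Stream B = 10, 15, 21, 28, 36: triangular numbers starting at T_4.
The gap is stream A's term 4; the rule gives -12.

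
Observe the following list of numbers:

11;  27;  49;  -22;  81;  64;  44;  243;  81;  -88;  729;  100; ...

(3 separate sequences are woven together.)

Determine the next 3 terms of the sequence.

176, 2187, 121

The terms cycle through 3 interleaved subsequences.
Track A = 11, -22, 44, -88: multiplying by -2 each time.
Track B = 27, 81, 243, 729: successive powers of 3.
Track C = 49, 64, 81, 100: perfect squares starting at 7².
The 13th slot belongs to track A; its 5th term is 176.
Term 14 comes from track B (its 5th entry): 2187.
Term 15 comes from track C (its 5th entry): 121.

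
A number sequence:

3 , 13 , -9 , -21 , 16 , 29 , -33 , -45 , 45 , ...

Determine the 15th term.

-81

The slot pattern repeats as AABB (period 4), so there are 2 interleaved tracks.
Track A: 3, 13, 16, 29, 45 — each term equals the sum of the previous two.
Track B: -9, -21, -33, -45 — arithmetic, step −12.
Position 15 falls in track B as its term 7, giving -81.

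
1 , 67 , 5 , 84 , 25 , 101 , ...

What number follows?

125

The terms cycle through 2 interleaved subsequences.
Subsequence A: 1, 5, 25. Powers 5^0, 5^1, 5^2, ….
Subsequence B: 67, 84, 101. Arithmetic with common difference +17.
Position 7 → subsequence A, term 4 = 125.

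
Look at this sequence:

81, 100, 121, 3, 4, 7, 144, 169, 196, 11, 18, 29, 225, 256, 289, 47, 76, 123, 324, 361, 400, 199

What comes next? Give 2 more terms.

Positions follow the repeating pattern AAABBB; grouping by letter gives 2 tracks.
Track A is 81, 100, 121, 144, 169, 196, 225, 256, 289, 324, 361, 400, which is perfect squares starting at 9².
Track B is 3, 4, 7, 11, 18, 29, 47, 76, 123, 199, which is Fibonacci-style (each term is the sum of the two before it).
Position 23 → track B, term 11 = 322.
The 24th slot belongs to track B; its 12th term is 521.

322, 521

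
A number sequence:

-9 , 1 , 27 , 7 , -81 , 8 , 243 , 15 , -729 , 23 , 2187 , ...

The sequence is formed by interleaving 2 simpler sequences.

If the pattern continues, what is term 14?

61

Split by position mod 2 into 2 tracks.
Track A: -9, 27, -81, 243, -729, 2187 (a geometric progression (common ratio -3)).
Track B: 1, 7, 8, 15, 23 (a Fibonacci-like recurrence a_n = a_{n-1} + a_{n-2}).
Position 14 → track B, term 7 = 61.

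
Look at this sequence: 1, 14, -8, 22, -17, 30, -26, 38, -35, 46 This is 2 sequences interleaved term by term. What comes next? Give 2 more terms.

-44, 54

Taking every 2nd term gives 2 separate tracks.
Track A is 1, -8, -17, -26, -35, which is linear: a_n = 10 − 9·n.
Track B is 14, 22, 30, 38, 46, which is linear: a_n = 6 + 8·n.
Position 11 → track A, term 6 = -44.
Position 12 falls in track B as its term 6, giving 54.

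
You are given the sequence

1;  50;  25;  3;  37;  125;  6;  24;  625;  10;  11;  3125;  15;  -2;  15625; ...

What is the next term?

21

Taking every 3rd term gives 3 separate tracks.
Track A is 1, 3, 6, 10, 15, which is the triangular numbers T_1, T_2, ….
Track B is 50, 37, 24, 11, -2, which is linear: a_n = 63 − 13·n.
Track C is 25, 125, 625, 3125, 15625, which is successive powers of 5.
Term 16 comes from track A (its 6th entry): 21.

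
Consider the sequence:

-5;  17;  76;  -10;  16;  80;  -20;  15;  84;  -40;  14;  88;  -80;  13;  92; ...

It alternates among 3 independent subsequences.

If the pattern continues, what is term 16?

Split by position mod 3 into 3 tracks.
Track A is -5, -10, -20, -40, -80, which is a geometric progression (common ratio 2).
Track B is 17, 16, 15, 14, 13, which is subtracting 1 each time.
Track C is 76, 80, 84, 88, 92, which is linear: a_n = 72 + 4·n.
Position 16 falls in track A as its term 6, giving -160.

-160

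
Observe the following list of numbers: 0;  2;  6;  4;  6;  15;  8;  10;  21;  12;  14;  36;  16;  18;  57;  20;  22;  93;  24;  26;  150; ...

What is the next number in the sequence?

Positions follow the repeating pattern AAB; grouping by letter gives 2 tracks.
Track A: 0, 2, 4, 6, 8, 10, 12, 14, 16, 18, 20, 22, 24, 26. Linear: a_n = -2 + 2·n.
Track B: 6, 15, 21, 36, 57, 93, 150. Each term equals the sum of the previous two.
The 22nd slot belongs to track A; its 15th term is 28.

28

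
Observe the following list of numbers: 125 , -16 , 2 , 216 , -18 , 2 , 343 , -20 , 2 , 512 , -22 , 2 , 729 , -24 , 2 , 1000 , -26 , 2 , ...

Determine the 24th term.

2

The terms cycle through 3 interleaved subsequences.
Subsequence A: 125, 216, 343, 512, 729, 1000 — the cubes 5³, 6³, 7³, ….
Subsequence B: -16, -18, -20, -22, -24, -26 — arithmetic with common difference −2.
Subsequence C: 2, 2, 2, 2, 2, 2 — constant 2.
Position 24 falls in subsequence C as its term 8, giving 2.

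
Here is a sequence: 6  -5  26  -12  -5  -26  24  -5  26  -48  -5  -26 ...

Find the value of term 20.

-5

Taking every 3rd term gives 3 separate tracks.
Subsequence A is 6, -12, 24, -48, which is multiplying by -2 each time.
Subsequence B is -5, -5, -5, -5, which is always -5.
Subsequence C is 26, -26, 26, -26, which is oscillating between 26 and -26.
Term 20 comes from subsequence B (its 7th entry): -5.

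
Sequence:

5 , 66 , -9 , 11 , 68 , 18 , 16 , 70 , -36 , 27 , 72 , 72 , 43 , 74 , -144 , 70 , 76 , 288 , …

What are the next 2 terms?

113, 78

Split by position mod 3: positions 1, 4, 7, … form one track, and each other residue class forms its own.
Stream A: 5, 11, 16, 27, 43, 70. Each term equals the sum of the previous two.
Stream B: 66, 68, 70, 72, 74, 76. Adding 2 each time.
Stream C: -9, 18, -36, 72, -144, 288. A geometric progression (common ratio -2).
The 19th slot belongs to stream A; its 7th term is 113.
Position 20 → stream B, term 7 = 78.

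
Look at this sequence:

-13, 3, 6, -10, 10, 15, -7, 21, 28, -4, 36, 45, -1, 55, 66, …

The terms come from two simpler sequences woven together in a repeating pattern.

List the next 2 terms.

2, 78

Positions follow the repeating pattern ABB; grouping by letter gives 2 tracks.
Track A = -13, -10, -7, -4, -1: arithmetic with common difference +3.
Track B = 3, 6, 10, 15, 21, 28, 36, 45, 55, 66: triangular numbers n(n+1)/2 for n = 2, 3, ….
Term 16 comes from track A (its 6th entry): 2.
Term 17 comes from track B (its 11th entry): 78.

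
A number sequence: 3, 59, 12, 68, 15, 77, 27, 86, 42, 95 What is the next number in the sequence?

69

Positions 1, 3, 5, … form one subsequence and positions 2, 4, 6, … form another.
Subsequence A is 3, 12, 15, 27, 42, which is a Fibonacci-like recurrence a_n = a_{n-1} + a_{n-2}.
Subsequence B is 59, 68, 77, 86, 95, which is arithmetic, step +9.
The 11th slot belongs to subsequence A; its 6th term is 69.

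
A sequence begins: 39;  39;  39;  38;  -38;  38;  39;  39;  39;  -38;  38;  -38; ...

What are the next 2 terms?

Positions follow the repeating pattern AAABBB; grouping by letter gives 2 tracks.
Subsequence A: 39, 39, 39, 39, 39, 39 — constant 39.
Subsequence B: 38, -38, 38, -38, 38, -38 — oscillating between 38 and -38.
Position 13 → subsequence A, term 7 = 39.
Position 14 falls in subsequence A as its term 8, giving 39.

39, 39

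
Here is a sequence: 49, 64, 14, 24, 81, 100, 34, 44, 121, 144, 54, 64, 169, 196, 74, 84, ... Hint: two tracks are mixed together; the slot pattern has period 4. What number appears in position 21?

Positions follow the repeating pattern AABB; grouping by letter gives 2 tracks.
Track A: 49, 64, 81, 100, 121, 144, 169, 196 — consecutive squares n² from n = 7.
Track B: 14, 24, 34, 44, 54, 64, 74, 84 — arithmetic, step +10.
The 21st slot belongs to track A; its 11th term is 289.

289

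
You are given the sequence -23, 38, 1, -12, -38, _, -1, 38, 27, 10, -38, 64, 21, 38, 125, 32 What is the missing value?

8

Split by position mod 3 into 3 tracks.
Subsequence A: -23, -12, -1, 10, 21, 32. Linear: a_n = -34 + 11·n.
Subsequence B: 38, -38, 38, -38, 38. The oscillation 38·(−1)^(n+1).
Subsequence C: 1, ?, 27, 64, 125. Perfect cubes starting at 1³.
So the missing entry in subsequence C is 8.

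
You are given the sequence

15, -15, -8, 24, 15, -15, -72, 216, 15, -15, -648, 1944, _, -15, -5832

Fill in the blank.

Positions follow the repeating pattern AABB; grouping by letter gives 2 tracks.
Track A: 15, -15, 15, -15, 15, -15, ?, -15 — the oscillation 15·(−1)^(n+1).
Track B: -8, 24, -72, 216, -648, 1944, -5832 — a geometric progression (common ratio -3).
Track A's pattern makes the blank 15.

15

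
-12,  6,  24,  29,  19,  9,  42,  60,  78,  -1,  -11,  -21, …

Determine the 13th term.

Positions follow the repeating pattern AAABBB; grouping by letter gives 2 tracks.
Track A = -12, 6, 24, 42, 60, 78: linear: a_n = -30 + 18·n.
Track B = 29, 19, 9, -1, -11, -21: arithmetic with common difference −10.
Position 13 → track A, term 7 = 96.

96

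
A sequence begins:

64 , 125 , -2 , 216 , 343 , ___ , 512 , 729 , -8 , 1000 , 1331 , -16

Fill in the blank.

-4

Positions follow the repeating pattern AAB; grouping by letter gives 2 tracks.
Stream A: 64, 125, 216, 343, 512, 729, 1000, 1331. Perfect cubes starting at 4³.
Stream B: -2, ?, -8, -16. Geometric, ×2 each step.
So the missing entry in stream B is -4.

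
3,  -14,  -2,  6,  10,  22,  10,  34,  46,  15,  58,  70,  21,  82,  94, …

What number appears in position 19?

Positions follow the repeating pattern ABB; grouping by letter gives 2 tracks.
Stream A: 3, 6, 10, 15, 21. Triangular numbers starting at T_2.
Stream B: -14, -2, 10, 22, 34, 46, 58, 70, 82, 94. Adding 12 each time.
The 19th slot belongs to stream A; its 7th term is 36.

36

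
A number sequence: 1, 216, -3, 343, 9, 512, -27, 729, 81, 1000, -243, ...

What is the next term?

1331

Taking every 2nd term gives 2 separate tracks.
Subsequence A: 1, -3, 9, -27, 81, -243 — geometric with ratio -3.
Subsequence B: 216, 343, 512, 729, 1000 — perfect cubes starting at 6³.
The 12th slot belongs to subsequence B; its 6th term is 1331.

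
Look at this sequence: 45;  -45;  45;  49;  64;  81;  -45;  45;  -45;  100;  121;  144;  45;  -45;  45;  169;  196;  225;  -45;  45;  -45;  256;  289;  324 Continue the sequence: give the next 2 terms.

45, -45

The slot pattern repeats as AAABBB (period 6), so there are 2 interleaved tracks.
Track A is 45, -45, 45, -45, 45, -45, 45, -45, 45, -45, 45, -45, which is alternating ±45.
Track B is 49, 64, 81, 100, 121, 144, 169, 196, 225, 256, 289, 324, which is consecutive squares n² from n = 7.
Position 25 falls in track A as its term 13, giving 45.
Position 26 → track A, term 14 = -45.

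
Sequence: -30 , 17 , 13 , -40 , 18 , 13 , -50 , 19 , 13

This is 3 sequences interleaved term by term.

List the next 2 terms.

Split by position mod 3 into 3 tracks.
Stream A = -30, -40, -50: subtracting 10 each time.
Stream B = 17, 18, 19: linear: a_n = 16 + n.
Stream C = 13, 13, 13: the constant sequence 13.
The 10th slot belongs to stream A; its 4th term is -60.
Position 11 → stream B, term 4 = 20.

-60, 20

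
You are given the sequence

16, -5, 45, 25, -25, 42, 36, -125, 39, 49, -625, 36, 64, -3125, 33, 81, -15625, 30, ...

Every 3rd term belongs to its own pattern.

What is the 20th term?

-78125

Read the sequence 3 terms at a time; column i is its own pattern.
Subsequence A = 16, 25, 36, 49, 64, 81: consecutive squares n² from n = 4.
Subsequence B = -5, -25, -125, -625, -3125, -15625: geometric, ×5 each step.
Subsequence C = 45, 42, 39, 36, 33, 30: linear: a_n = 48 − 3·n.
The 20th slot belongs to subsequence B; its 7th term is -78125.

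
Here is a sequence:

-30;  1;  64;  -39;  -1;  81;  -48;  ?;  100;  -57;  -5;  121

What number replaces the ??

Taking every 3rd term gives 3 separate tracks.
Subsequence A: -30, -39, -48, -57. Arithmetic, step −9.
Subsequence B: 1, -1, ?, -5. Linear: a_n = 3 − 2·n.
Subsequence C: 64, 81, 100, 121. Perfect squares starting at 8².
Subsequence B's pattern makes the blank -3.

-3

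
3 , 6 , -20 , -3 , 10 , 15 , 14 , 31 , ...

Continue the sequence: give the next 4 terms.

Reading positions in blocks of 4 reveals the pattern AABB — 2 tracks woven together.
Stream A: 3, 6, 10, 15 — triangular numbers n(n+1)/2 for n = 2, 3, ….
Stream B: -20, -3, 14, 31 — linear: a_n = -37 + 17·n.
The 9th slot belongs to stream A; its 5th term is 21.
Position 10 falls in stream A as its term 6, giving 28.
The 11th slot belongs to stream B; its 5th term is 48.
Term 12 comes from stream B (its 6th entry): 65.

21, 28, 48, 65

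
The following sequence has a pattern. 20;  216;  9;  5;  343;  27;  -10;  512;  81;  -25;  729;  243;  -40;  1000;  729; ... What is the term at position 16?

The terms cycle through 3 interleaved subsequences.
Track A: 20, 5, -10, -25, -40. Arithmetic, step −15.
Track B: 216, 343, 512, 729, 1000. The cubes 6³, 7³, 8³, ….
Track C: 9, 27, 81, 243, 729. Successive powers of 3.
The 16th slot belongs to track A; its 6th term is -55.

-55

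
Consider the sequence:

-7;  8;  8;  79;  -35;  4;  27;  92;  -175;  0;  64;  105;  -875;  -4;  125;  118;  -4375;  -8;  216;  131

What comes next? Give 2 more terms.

-21875, -12

Split by position mod 4: positions 1, 5, 9, … form one track, and each other residue class forms its own.
Track A is -7, -35, -175, -875, -4375, which is a geometric progression (common ratio 5).
Track B is 8, 4, 0, -4, -8, which is arithmetic with common difference −4.
Track C is 8, 27, 64, 125, 216, which is consecutive cubes n³ from n = 2.
Track D is 79, 92, 105, 118, 131, which is arithmetic with common difference +13.
The 21st slot belongs to track A; its 6th term is -21875.
Position 22 falls in track B as its term 6, giving -12.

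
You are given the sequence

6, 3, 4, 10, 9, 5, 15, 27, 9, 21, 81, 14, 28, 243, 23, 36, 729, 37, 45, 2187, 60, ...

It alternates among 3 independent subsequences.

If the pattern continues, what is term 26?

Read the sequence 3 terms at a time; column i is its own pattern.
Subsequence A = 6, 10, 15, 21, 28, 36, 45: the triangular numbers T_3, T_4, ….
Subsequence B = 3, 9, 27, 81, 243, 729, 2187: successive powers of 3.
Subsequence C = 4, 5, 9, 14, 23, 37, 60: Fibonacci-style (each term is the sum of the two before it).
Term 26 comes from subsequence B (its 9th entry): 19683.

19683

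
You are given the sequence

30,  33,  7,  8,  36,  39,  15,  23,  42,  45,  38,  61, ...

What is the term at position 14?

Reading positions in blocks of 4 reveals the pattern AABB — 2 tracks woven together.
Track A = 30, 33, 36, 39, 42, 45: arithmetic, step +3.
Track B = 7, 8, 15, 23, 38, 61: Fibonacci-style (each term is the sum of the two before it).
The 14th slot belongs to track A; its 8th term is 51.

51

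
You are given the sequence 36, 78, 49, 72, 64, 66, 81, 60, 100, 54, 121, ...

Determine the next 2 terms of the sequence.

Split by position mod 2 into 2 tracks.
Stream A: 36, 49, 64, 81, 100, 121 — the squares 6², 7², 8², ….
Stream B: 78, 72, 66, 60, 54 — subtracting 6 each time.
Term 12 comes from stream B (its 6th entry): 48.
Position 13 falls in stream A as its term 7, giving 144.

48, 144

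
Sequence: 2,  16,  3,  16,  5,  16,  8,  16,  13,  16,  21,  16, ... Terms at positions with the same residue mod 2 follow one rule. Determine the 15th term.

55

Taking every 2nd term gives 2 separate tracks.
Track A: 2, 3, 5, 8, 13, 21. Each term equals the sum of the previous two.
Track B: 16, 16, 16, 16, 16, 16. Always 16.
Position 15 falls in track A as its term 8, giving 55.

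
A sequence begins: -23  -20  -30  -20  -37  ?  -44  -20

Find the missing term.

-20

Odd-indexed and even-indexed terms follow separate rules.
Track A is -23, -30, -37, -44, which is linear: a_n = -16 − 7·n.
Track B is -20, -20, ?, -20, which is constant -20.
The gap is track B's term 3; the rule gives -20.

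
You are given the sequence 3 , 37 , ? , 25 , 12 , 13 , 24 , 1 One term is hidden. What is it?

Split by position mod 2 into 2 tracks.
Track A: 3, ?, 12, 24. Multiplying by 2 each time.
Track B: 37, 25, 13, 1. Subtracting 12 each time.
Track A's pattern makes the blank 6.

6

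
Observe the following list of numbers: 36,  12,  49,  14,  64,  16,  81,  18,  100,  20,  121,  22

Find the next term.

The terms cycle through 2 interleaved subsequences.
Stream A: 36, 49, 64, 81, 100, 121 (perfect squares starting at 6²).
Stream B: 12, 14, 16, 18, 20, 22 (arithmetic with common difference +2).
The 13th slot belongs to stream A; its 7th term is 144.

144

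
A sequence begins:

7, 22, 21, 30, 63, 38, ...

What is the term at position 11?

1701

Taking every 2nd term gives 2 separate tracks.
Track A: 7, 21, 63. Geometric, ×3 each step.
Track B: 22, 30, 38. Arithmetic with common difference +8.
Position 11 falls in track A as its term 6, giving 1701.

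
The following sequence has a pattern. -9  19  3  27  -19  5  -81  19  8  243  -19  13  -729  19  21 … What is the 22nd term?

The terms cycle through 3 interleaved subsequences.
Stream A is -9, 27, -81, 243, -729, which is geometric, ×-3 each step.
Stream B is 19, -19, 19, -19, 19, which is the oscillation 19·(−1)^(n+1).
Stream C is 3, 5, 8, 13, 21, which is Fibonacci-style (each term is the sum of the two before it).
The 22nd slot belongs to stream A; its 8th term is 19683.

19683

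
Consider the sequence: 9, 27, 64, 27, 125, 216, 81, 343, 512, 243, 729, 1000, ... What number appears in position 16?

Reading positions in blocks of 3 reveals the pattern ABB — 2 tracks woven together.
Track A: 9, 27, 81, 243. Successive powers of 3.
Track B: 27, 64, 125, 216, 343, 512, 729, 1000. Perfect cubes starting at 3³.
Term 16 comes from track A (its 6th entry): 2187.

2187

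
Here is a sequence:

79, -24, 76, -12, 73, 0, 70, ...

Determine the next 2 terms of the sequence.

The terms cycle through 2 interleaved subsequences.
Subsequence A is 79, 76, 73, 70, which is linear: a_n = 82 − 3·n.
Subsequence B is -24, -12, 0, which is arithmetic with common difference +12.
Position 8 → subsequence B, term 4 = 12.
Position 9 → subsequence A, term 5 = 67.

12, 67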